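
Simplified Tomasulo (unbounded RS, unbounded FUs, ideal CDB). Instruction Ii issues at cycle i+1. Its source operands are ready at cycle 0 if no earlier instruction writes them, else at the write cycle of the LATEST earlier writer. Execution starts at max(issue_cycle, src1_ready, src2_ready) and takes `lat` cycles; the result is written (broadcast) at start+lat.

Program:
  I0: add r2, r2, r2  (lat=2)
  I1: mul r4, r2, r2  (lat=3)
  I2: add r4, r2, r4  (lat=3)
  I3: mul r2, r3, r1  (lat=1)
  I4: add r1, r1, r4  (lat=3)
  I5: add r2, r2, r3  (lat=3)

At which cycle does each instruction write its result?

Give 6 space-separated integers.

Answer: 3 6 9 5 12 9

Derivation:
I0 add r2: issue@1 deps=(None,None) exec_start@1 write@3
I1 mul r4: issue@2 deps=(0,0) exec_start@3 write@6
I2 add r4: issue@3 deps=(0,1) exec_start@6 write@9
I3 mul r2: issue@4 deps=(None,None) exec_start@4 write@5
I4 add r1: issue@5 deps=(None,2) exec_start@9 write@12
I5 add r2: issue@6 deps=(3,None) exec_start@6 write@9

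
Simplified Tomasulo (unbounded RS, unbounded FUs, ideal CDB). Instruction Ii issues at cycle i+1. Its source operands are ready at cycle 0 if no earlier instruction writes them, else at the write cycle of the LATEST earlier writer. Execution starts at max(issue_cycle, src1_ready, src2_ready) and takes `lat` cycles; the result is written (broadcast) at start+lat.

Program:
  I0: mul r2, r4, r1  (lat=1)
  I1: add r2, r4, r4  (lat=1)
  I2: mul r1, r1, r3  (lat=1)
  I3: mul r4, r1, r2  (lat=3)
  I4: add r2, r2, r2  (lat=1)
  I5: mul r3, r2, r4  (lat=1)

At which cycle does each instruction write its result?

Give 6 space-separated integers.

I0 mul r2: issue@1 deps=(None,None) exec_start@1 write@2
I1 add r2: issue@2 deps=(None,None) exec_start@2 write@3
I2 mul r1: issue@3 deps=(None,None) exec_start@3 write@4
I3 mul r4: issue@4 deps=(2,1) exec_start@4 write@7
I4 add r2: issue@5 deps=(1,1) exec_start@5 write@6
I5 mul r3: issue@6 deps=(4,3) exec_start@7 write@8

Answer: 2 3 4 7 6 8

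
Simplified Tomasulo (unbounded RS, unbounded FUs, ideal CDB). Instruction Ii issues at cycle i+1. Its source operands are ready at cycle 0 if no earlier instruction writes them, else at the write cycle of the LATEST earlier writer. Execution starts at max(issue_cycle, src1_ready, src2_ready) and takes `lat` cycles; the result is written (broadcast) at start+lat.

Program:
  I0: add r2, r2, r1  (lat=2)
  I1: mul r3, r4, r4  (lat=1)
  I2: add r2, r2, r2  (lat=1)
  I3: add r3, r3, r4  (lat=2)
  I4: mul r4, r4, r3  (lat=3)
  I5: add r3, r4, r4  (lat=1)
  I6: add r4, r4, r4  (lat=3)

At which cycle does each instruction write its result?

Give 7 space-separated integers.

I0 add r2: issue@1 deps=(None,None) exec_start@1 write@3
I1 mul r3: issue@2 deps=(None,None) exec_start@2 write@3
I2 add r2: issue@3 deps=(0,0) exec_start@3 write@4
I3 add r3: issue@4 deps=(1,None) exec_start@4 write@6
I4 mul r4: issue@5 deps=(None,3) exec_start@6 write@9
I5 add r3: issue@6 deps=(4,4) exec_start@9 write@10
I6 add r4: issue@7 deps=(4,4) exec_start@9 write@12

Answer: 3 3 4 6 9 10 12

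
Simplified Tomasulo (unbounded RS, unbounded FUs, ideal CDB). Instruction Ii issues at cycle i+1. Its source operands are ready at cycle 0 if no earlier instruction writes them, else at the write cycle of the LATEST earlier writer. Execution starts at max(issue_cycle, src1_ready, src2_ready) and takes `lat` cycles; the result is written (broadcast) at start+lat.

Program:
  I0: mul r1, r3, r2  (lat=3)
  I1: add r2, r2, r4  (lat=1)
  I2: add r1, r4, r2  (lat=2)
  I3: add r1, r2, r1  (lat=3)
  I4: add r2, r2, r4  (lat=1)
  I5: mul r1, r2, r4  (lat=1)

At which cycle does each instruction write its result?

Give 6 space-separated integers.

I0 mul r1: issue@1 deps=(None,None) exec_start@1 write@4
I1 add r2: issue@2 deps=(None,None) exec_start@2 write@3
I2 add r1: issue@3 deps=(None,1) exec_start@3 write@5
I3 add r1: issue@4 deps=(1,2) exec_start@5 write@8
I4 add r2: issue@5 deps=(1,None) exec_start@5 write@6
I5 mul r1: issue@6 deps=(4,None) exec_start@6 write@7

Answer: 4 3 5 8 6 7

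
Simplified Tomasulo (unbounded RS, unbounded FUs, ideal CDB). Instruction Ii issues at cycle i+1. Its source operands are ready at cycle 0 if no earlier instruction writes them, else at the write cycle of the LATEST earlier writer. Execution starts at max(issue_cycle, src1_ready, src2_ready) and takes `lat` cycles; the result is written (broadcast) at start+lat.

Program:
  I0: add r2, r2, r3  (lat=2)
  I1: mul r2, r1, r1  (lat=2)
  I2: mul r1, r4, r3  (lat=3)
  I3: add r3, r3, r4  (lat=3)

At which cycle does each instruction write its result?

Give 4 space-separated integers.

I0 add r2: issue@1 deps=(None,None) exec_start@1 write@3
I1 mul r2: issue@2 deps=(None,None) exec_start@2 write@4
I2 mul r1: issue@3 deps=(None,None) exec_start@3 write@6
I3 add r3: issue@4 deps=(None,None) exec_start@4 write@7

Answer: 3 4 6 7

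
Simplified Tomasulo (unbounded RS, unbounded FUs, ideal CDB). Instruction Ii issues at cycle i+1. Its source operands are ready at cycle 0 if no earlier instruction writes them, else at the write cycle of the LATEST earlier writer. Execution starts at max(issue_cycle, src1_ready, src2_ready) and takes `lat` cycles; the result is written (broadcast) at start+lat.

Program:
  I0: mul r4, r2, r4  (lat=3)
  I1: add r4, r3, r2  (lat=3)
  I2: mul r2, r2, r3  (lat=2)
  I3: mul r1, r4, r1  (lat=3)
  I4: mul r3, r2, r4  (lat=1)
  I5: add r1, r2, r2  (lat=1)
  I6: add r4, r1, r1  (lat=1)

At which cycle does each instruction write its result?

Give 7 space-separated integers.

I0 mul r4: issue@1 deps=(None,None) exec_start@1 write@4
I1 add r4: issue@2 deps=(None,None) exec_start@2 write@5
I2 mul r2: issue@3 deps=(None,None) exec_start@3 write@5
I3 mul r1: issue@4 deps=(1,None) exec_start@5 write@8
I4 mul r3: issue@5 deps=(2,1) exec_start@5 write@6
I5 add r1: issue@6 deps=(2,2) exec_start@6 write@7
I6 add r4: issue@7 deps=(5,5) exec_start@7 write@8

Answer: 4 5 5 8 6 7 8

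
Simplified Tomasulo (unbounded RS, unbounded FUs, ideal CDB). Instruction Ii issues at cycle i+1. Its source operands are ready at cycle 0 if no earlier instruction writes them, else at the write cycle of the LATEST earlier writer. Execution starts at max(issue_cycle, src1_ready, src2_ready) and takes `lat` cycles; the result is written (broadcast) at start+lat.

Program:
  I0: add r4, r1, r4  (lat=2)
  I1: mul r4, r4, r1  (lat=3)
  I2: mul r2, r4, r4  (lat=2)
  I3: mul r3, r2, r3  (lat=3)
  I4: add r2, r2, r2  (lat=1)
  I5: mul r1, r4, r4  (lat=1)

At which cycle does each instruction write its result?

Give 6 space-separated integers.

Answer: 3 6 8 11 9 7

Derivation:
I0 add r4: issue@1 deps=(None,None) exec_start@1 write@3
I1 mul r4: issue@2 deps=(0,None) exec_start@3 write@6
I2 mul r2: issue@3 deps=(1,1) exec_start@6 write@8
I3 mul r3: issue@4 deps=(2,None) exec_start@8 write@11
I4 add r2: issue@5 deps=(2,2) exec_start@8 write@9
I5 mul r1: issue@6 deps=(1,1) exec_start@6 write@7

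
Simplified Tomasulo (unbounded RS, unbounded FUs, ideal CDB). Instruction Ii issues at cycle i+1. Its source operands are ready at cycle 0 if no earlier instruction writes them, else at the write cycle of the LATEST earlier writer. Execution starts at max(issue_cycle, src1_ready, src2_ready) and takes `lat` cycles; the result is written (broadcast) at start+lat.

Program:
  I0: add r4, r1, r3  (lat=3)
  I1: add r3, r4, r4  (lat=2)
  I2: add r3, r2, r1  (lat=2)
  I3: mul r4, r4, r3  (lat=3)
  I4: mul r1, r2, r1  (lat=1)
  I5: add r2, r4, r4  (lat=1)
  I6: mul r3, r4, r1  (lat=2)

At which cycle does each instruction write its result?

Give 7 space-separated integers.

I0 add r4: issue@1 deps=(None,None) exec_start@1 write@4
I1 add r3: issue@2 deps=(0,0) exec_start@4 write@6
I2 add r3: issue@3 deps=(None,None) exec_start@3 write@5
I3 mul r4: issue@4 deps=(0,2) exec_start@5 write@8
I4 mul r1: issue@5 deps=(None,None) exec_start@5 write@6
I5 add r2: issue@6 deps=(3,3) exec_start@8 write@9
I6 mul r3: issue@7 deps=(3,4) exec_start@8 write@10

Answer: 4 6 5 8 6 9 10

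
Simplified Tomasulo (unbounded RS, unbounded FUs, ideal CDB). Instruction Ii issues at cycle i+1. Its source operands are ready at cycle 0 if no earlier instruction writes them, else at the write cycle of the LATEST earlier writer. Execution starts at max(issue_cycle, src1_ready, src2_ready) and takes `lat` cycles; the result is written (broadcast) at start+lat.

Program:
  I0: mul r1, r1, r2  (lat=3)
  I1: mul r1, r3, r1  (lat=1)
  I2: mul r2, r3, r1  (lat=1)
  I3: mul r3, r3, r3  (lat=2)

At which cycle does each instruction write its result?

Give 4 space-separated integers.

Answer: 4 5 6 6

Derivation:
I0 mul r1: issue@1 deps=(None,None) exec_start@1 write@4
I1 mul r1: issue@2 deps=(None,0) exec_start@4 write@5
I2 mul r2: issue@3 deps=(None,1) exec_start@5 write@6
I3 mul r3: issue@4 deps=(None,None) exec_start@4 write@6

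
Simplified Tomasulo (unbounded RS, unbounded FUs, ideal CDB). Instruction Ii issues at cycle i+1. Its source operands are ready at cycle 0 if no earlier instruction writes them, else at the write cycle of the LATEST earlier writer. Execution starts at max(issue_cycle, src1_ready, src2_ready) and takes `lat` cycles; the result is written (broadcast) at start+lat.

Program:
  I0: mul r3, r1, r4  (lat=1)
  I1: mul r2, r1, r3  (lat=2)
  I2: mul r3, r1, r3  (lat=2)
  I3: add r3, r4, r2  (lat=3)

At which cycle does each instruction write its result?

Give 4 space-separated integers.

Answer: 2 4 5 7

Derivation:
I0 mul r3: issue@1 deps=(None,None) exec_start@1 write@2
I1 mul r2: issue@2 deps=(None,0) exec_start@2 write@4
I2 mul r3: issue@3 deps=(None,0) exec_start@3 write@5
I3 add r3: issue@4 deps=(None,1) exec_start@4 write@7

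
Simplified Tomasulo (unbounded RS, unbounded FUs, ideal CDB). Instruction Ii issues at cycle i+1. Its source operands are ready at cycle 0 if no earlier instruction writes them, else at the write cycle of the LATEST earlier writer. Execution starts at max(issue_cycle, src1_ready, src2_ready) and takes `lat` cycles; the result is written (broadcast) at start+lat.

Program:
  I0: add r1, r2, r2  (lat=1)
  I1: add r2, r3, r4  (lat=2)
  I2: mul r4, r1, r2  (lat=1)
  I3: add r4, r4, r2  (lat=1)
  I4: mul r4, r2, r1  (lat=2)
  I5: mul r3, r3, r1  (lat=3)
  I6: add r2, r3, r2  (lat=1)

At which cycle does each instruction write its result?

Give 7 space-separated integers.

I0 add r1: issue@1 deps=(None,None) exec_start@1 write@2
I1 add r2: issue@2 deps=(None,None) exec_start@2 write@4
I2 mul r4: issue@3 deps=(0,1) exec_start@4 write@5
I3 add r4: issue@4 deps=(2,1) exec_start@5 write@6
I4 mul r4: issue@5 deps=(1,0) exec_start@5 write@7
I5 mul r3: issue@6 deps=(None,0) exec_start@6 write@9
I6 add r2: issue@7 deps=(5,1) exec_start@9 write@10

Answer: 2 4 5 6 7 9 10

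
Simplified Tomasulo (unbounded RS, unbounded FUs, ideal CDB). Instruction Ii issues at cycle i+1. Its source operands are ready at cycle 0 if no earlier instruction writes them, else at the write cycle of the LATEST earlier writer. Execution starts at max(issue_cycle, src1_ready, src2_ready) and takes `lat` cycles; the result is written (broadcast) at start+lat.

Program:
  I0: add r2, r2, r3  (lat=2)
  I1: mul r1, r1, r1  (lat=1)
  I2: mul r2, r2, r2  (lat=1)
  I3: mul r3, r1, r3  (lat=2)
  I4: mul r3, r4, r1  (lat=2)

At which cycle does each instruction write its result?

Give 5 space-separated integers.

I0 add r2: issue@1 deps=(None,None) exec_start@1 write@3
I1 mul r1: issue@2 deps=(None,None) exec_start@2 write@3
I2 mul r2: issue@3 deps=(0,0) exec_start@3 write@4
I3 mul r3: issue@4 deps=(1,None) exec_start@4 write@6
I4 mul r3: issue@5 deps=(None,1) exec_start@5 write@7

Answer: 3 3 4 6 7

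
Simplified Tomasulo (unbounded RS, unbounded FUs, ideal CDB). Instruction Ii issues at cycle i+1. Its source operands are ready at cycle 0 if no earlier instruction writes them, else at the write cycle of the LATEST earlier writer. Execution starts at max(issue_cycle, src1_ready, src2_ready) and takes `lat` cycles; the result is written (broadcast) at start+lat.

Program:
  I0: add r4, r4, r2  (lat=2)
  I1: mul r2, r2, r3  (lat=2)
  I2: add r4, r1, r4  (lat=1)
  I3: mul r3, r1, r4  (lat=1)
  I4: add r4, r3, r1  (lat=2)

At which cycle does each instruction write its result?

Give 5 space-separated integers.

I0 add r4: issue@1 deps=(None,None) exec_start@1 write@3
I1 mul r2: issue@2 deps=(None,None) exec_start@2 write@4
I2 add r4: issue@3 deps=(None,0) exec_start@3 write@4
I3 mul r3: issue@4 deps=(None,2) exec_start@4 write@5
I4 add r4: issue@5 deps=(3,None) exec_start@5 write@7

Answer: 3 4 4 5 7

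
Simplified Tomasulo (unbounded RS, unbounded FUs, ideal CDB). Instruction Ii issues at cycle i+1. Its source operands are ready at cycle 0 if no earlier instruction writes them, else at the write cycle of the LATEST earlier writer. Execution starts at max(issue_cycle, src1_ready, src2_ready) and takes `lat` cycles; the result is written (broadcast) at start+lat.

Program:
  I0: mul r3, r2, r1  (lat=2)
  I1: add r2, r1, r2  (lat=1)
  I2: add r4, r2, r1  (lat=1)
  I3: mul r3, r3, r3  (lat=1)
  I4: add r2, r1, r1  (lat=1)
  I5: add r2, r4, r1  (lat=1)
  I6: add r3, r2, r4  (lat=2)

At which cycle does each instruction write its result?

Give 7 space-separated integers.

Answer: 3 3 4 5 6 7 9

Derivation:
I0 mul r3: issue@1 deps=(None,None) exec_start@1 write@3
I1 add r2: issue@2 deps=(None,None) exec_start@2 write@3
I2 add r4: issue@3 deps=(1,None) exec_start@3 write@4
I3 mul r3: issue@4 deps=(0,0) exec_start@4 write@5
I4 add r2: issue@5 deps=(None,None) exec_start@5 write@6
I5 add r2: issue@6 deps=(2,None) exec_start@6 write@7
I6 add r3: issue@7 deps=(5,2) exec_start@7 write@9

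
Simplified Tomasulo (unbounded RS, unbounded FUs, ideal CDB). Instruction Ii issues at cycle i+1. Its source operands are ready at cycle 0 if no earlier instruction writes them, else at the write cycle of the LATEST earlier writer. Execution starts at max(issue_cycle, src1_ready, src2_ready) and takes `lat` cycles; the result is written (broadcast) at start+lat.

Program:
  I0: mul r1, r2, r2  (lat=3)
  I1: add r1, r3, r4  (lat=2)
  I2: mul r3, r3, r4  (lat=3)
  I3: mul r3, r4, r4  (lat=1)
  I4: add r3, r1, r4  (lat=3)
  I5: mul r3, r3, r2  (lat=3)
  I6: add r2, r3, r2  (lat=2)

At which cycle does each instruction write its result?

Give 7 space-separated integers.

I0 mul r1: issue@1 deps=(None,None) exec_start@1 write@4
I1 add r1: issue@2 deps=(None,None) exec_start@2 write@4
I2 mul r3: issue@3 deps=(None,None) exec_start@3 write@6
I3 mul r3: issue@4 deps=(None,None) exec_start@4 write@5
I4 add r3: issue@5 deps=(1,None) exec_start@5 write@8
I5 mul r3: issue@6 deps=(4,None) exec_start@8 write@11
I6 add r2: issue@7 deps=(5,None) exec_start@11 write@13

Answer: 4 4 6 5 8 11 13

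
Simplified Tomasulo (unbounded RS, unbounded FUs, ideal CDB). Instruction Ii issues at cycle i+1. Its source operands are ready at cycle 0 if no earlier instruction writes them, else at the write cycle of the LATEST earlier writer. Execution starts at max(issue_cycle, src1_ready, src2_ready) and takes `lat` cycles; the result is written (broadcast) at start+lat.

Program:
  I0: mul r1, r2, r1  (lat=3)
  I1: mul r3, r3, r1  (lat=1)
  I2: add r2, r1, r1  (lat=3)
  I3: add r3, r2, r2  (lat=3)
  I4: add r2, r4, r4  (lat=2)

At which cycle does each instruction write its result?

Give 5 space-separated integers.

Answer: 4 5 7 10 7

Derivation:
I0 mul r1: issue@1 deps=(None,None) exec_start@1 write@4
I1 mul r3: issue@2 deps=(None,0) exec_start@4 write@5
I2 add r2: issue@3 deps=(0,0) exec_start@4 write@7
I3 add r3: issue@4 deps=(2,2) exec_start@7 write@10
I4 add r2: issue@5 deps=(None,None) exec_start@5 write@7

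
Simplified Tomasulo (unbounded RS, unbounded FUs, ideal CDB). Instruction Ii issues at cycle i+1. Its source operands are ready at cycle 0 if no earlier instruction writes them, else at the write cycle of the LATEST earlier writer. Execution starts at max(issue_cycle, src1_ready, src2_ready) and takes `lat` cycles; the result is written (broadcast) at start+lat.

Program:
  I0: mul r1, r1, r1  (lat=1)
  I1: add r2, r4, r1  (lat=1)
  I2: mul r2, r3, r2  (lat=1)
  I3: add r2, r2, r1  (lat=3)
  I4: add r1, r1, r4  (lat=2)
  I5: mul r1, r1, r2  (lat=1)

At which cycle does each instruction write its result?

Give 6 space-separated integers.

I0 mul r1: issue@1 deps=(None,None) exec_start@1 write@2
I1 add r2: issue@2 deps=(None,0) exec_start@2 write@3
I2 mul r2: issue@3 deps=(None,1) exec_start@3 write@4
I3 add r2: issue@4 deps=(2,0) exec_start@4 write@7
I4 add r1: issue@5 deps=(0,None) exec_start@5 write@7
I5 mul r1: issue@6 deps=(4,3) exec_start@7 write@8

Answer: 2 3 4 7 7 8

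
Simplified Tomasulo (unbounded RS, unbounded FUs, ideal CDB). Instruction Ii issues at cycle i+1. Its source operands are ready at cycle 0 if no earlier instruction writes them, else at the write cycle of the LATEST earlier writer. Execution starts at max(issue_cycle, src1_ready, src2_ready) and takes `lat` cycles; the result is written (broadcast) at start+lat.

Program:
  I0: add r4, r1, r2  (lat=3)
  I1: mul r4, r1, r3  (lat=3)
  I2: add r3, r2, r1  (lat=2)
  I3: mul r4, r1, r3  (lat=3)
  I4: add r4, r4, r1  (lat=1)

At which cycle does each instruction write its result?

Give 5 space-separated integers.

Answer: 4 5 5 8 9

Derivation:
I0 add r4: issue@1 deps=(None,None) exec_start@1 write@4
I1 mul r4: issue@2 deps=(None,None) exec_start@2 write@5
I2 add r3: issue@3 deps=(None,None) exec_start@3 write@5
I3 mul r4: issue@4 deps=(None,2) exec_start@5 write@8
I4 add r4: issue@5 deps=(3,None) exec_start@8 write@9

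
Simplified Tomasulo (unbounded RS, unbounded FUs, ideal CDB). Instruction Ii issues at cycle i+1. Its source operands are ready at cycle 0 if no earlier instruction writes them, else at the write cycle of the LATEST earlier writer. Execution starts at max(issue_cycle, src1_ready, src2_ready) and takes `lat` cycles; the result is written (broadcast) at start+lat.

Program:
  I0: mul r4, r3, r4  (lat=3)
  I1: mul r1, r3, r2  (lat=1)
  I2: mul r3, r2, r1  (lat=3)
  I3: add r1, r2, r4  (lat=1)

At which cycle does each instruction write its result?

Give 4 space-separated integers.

Answer: 4 3 6 5

Derivation:
I0 mul r4: issue@1 deps=(None,None) exec_start@1 write@4
I1 mul r1: issue@2 deps=(None,None) exec_start@2 write@3
I2 mul r3: issue@3 deps=(None,1) exec_start@3 write@6
I3 add r1: issue@4 deps=(None,0) exec_start@4 write@5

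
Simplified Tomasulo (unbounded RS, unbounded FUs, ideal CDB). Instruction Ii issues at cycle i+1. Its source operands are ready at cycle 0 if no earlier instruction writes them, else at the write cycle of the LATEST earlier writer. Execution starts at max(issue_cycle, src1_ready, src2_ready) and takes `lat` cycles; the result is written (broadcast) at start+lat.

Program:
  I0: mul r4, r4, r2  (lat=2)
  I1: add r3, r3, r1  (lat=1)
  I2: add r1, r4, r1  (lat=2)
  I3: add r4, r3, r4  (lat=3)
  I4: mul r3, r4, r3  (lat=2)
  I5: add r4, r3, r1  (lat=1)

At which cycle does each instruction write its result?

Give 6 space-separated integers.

Answer: 3 3 5 7 9 10

Derivation:
I0 mul r4: issue@1 deps=(None,None) exec_start@1 write@3
I1 add r3: issue@2 deps=(None,None) exec_start@2 write@3
I2 add r1: issue@3 deps=(0,None) exec_start@3 write@5
I3 add r4: issue@4 deps=(1,0) exec_start@4 write@7
I4 mul r3: issue@5 deps=(3,1) exec_start@7 write@9
I5 add r4: issue@6 deps=(4,2) exec_start@9 write@10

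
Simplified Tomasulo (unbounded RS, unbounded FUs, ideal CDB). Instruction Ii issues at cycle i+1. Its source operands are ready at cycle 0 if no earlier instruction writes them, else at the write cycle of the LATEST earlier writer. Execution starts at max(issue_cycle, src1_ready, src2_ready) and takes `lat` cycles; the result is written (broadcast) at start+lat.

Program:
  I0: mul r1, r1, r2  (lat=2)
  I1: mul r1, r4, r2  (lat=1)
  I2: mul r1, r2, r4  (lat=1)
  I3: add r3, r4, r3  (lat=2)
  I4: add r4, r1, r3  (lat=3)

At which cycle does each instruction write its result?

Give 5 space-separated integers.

Answer: 3 3 4 6 9

Derivation:
I0 mul r1: issue@1 deps=(None,None) exec_start@1 write@3
I1 mul r1: issue@2 deps=(None,None) exec_start@2 write@3
I2 mul r1: issue@3 deps=(None,None) exec_start@3 write@4
I3 add r3: issue@4 deps=(None,None) exec_start@4 write@6
I4 add r4: issue@5 deps=(2,3) exec_start@6 write@9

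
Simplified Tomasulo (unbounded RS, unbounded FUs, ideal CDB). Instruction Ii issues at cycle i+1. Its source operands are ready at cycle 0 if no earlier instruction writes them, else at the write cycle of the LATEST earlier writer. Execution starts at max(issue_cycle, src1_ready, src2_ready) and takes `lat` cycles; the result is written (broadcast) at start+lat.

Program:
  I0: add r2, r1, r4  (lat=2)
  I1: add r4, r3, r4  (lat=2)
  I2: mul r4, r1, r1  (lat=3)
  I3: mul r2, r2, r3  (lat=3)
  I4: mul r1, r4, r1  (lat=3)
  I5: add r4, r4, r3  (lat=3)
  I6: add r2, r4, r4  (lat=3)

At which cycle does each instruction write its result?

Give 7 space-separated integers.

I0 add r2: issue@1 deps=(None,None) exec_start@1 write@3
I1 add r4: issue@2 deps=(None,None) exec_start@2 write@4
I2 mul r4: issue@3 deps=(None,None) exec_start@3 write@6
I3 mul r2: issue@4 deps=(0,None) exec_start@4 write@7
I4 mul r1: issue@5 deps=(2,None) exec_start@6 write@9
I5 add r4: issue@6 deps=(2,None) exec_start@6 write@9
I6 add r2: issue@7 deps=(5,5) exec_start@9 write@12

Answer: 3 4 6 7 9 9 12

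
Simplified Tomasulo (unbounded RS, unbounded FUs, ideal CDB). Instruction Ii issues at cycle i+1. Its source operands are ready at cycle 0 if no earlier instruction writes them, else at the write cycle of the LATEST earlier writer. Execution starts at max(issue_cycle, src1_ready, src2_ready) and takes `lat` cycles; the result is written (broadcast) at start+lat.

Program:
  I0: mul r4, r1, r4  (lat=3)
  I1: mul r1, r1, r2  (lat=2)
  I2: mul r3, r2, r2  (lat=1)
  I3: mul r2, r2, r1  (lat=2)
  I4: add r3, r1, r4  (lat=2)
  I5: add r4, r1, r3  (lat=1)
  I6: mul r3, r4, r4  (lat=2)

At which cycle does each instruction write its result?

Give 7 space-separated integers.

I0 mul r4: issue@1 deps=(None,None) exec_start@1 write@4
I1 mul r1: issue@2 deps=(None,None) exec_start@2 write@4
I2 mul r3: issue@3 deps=(None,None) exec_start@3 write@4
I3 mul r2: issue@4 deps=(None,1) exec_start@4 write@6
I4 add r3: issue@5 deps=(1,0) exec_start@5 write@7
I5 add r4: issue@6 deps=(1,4) exec_start@7 write@8
I6 mul r3: issue@7 deps=(5,5) exec_start@8 write@10

Answer: 4 4 4 6 7 8 10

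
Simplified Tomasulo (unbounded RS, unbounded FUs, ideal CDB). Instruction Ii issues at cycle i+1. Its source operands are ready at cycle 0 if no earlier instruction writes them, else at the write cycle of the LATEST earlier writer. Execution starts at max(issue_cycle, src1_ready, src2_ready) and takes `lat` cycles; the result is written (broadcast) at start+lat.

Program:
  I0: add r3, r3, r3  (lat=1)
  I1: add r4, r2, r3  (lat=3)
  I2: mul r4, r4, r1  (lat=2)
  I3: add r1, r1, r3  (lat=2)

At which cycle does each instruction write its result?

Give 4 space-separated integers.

I0 add r3: issue@1 deps=(None,None) exec_start@1 write@2
I1 add r4: issue@2 deps=(None,0) exec_start@2 write@5
I2 mul r4: issue@3 deps=(1,None) exec_start@5 write@7
I3 add r1: issue@4 deps=(None,0) exec_start@4 write@6

Answer: 2 5 7 6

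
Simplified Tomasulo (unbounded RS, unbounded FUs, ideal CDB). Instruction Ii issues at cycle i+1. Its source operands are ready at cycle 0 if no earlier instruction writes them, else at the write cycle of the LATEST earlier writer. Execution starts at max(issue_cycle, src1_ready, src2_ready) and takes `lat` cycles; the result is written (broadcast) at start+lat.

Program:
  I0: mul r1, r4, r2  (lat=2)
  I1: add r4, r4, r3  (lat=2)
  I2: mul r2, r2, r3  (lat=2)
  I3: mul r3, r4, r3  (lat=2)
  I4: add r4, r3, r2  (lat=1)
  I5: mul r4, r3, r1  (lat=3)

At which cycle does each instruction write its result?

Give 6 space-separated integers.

I0 mul r1: issue@1 deps=(None,None) exec_start@1 write@3
I1 add r4: issue@2 deps=(None,None) exec_start@2 write@4
I2 mul r2: issue@3 deps=(None,None) exec_start@3 write@5
I3 mul r3: issue@4 deps=(1,None) exec_start@4 write@6
I4 add r4: issue@5 deps=(3,2) exec_start@6 write@7
I5 mul r4: issue@6 deps=(3,0) exec_start@6 write@9

Answer: 3 4 5 6 7 9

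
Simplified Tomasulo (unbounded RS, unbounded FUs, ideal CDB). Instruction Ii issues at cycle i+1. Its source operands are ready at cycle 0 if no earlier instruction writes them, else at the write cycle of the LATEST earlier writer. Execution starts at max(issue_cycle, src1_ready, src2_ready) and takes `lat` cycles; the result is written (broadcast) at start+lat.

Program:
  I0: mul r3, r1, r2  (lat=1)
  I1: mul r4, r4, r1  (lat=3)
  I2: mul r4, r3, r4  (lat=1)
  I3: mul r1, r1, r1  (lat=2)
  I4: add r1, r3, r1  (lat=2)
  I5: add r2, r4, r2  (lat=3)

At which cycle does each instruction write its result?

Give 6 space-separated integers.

I0 mul r3: issue@1 deps=(None,None) exec_start@1 write@2
I1 mul r4: issue@2 deps=(None,None) exec_start@2 write@5
I2 mul r4: issue@3 deps=(0,1) exec_start@5 write@6
I3 mul r1: issue@4 deps=(None,None) exec_start@4 write@6
I4 add r1: issue@5 deps=(0,3) exec_start@6 write@8
I5 add r2: issue@6 deps=(2,None) exec_start@6 write@9

Answer: 2 5 6 6 8 9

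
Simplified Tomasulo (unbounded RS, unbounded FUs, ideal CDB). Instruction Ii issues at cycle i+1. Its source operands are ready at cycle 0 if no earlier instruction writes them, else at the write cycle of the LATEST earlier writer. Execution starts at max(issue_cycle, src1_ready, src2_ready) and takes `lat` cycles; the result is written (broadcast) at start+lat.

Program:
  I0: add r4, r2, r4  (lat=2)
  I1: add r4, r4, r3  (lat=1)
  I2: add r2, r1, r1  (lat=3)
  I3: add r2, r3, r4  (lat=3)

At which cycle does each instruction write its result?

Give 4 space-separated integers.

Answer: 3 4 6 7

Derivation:
I0 add r4: issue@1 deps=(None,None) exec_start@1 write@3
I1 add r4: issue@2 deps=(0,None) exec_start@3 write@4
I2 add r2: issue@3 deps=(None,None) exec_start@3 write@6
I3 add r2: issue@4 deps=(None,1) exec_start@4 write@7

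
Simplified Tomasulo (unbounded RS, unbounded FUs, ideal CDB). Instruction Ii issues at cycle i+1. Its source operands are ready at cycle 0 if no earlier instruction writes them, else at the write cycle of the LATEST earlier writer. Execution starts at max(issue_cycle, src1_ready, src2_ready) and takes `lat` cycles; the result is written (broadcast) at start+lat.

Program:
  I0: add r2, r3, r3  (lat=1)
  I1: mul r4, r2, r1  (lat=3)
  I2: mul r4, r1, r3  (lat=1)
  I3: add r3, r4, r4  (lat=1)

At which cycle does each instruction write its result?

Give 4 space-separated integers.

I0 add r2: issue@1 deps=(None,None) exec_start@1 write@2
I1 mul r4: issue@2 deps=(0,None) exec_start@2 write@5
I2 mul r4: issue@3 deps=(None,None) exec_start@3 write@4
I3 add r3: issue@4 deps=(2,2) exec_start@4 write@5

Answer: 2 5 4 5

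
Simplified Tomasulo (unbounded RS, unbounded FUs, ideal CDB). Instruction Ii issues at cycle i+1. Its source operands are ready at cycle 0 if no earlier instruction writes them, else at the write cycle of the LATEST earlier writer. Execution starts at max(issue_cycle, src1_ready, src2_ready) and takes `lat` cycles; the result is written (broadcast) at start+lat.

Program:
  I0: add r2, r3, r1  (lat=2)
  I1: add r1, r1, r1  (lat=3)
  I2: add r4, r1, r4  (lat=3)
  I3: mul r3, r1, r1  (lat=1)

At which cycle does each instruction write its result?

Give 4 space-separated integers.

I0 add r2: issue@1 deps=(None,None) exec_start@1 write@3
I1 add r1: issue@2 deps=(None,None) exec_start@2 write@5
I2 add r4: issue@3 deps=(1,None) exec_start@5 write@8
I3 mul r3: issue@4 deps=(1,1) exec_start@5 write@6

Answer: 3 5 8 6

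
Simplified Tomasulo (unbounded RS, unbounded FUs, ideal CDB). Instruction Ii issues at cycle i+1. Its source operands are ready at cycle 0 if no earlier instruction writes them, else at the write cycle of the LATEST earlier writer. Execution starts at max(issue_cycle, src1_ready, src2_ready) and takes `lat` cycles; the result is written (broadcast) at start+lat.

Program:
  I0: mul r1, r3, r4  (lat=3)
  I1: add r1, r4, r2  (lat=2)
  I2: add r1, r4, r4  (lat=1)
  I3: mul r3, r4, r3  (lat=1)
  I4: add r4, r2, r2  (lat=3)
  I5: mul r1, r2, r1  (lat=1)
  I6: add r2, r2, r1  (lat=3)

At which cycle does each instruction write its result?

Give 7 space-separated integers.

I0 mul r1: issue@1 deps=(None,None) exec_start@1 write@4
I1 add r1: issue@2 deps=(None,None) exec_start@2 write@4
I2 add r1: issue@3 deps=(None,None) exec_start@3 write@4
I3 mul r3: issue@4 deps=(None,None) exec_start@4 write@5
I4 add r4: issue@5 deps=(None,None) exec_start@5 write@8
I5 mul r1: issue@6 deps=(None,2) exec_start@6 write@7
I6 add r2: issue@7 deps=(None,5) exec_start@7 write@10

Answer: 4 4 4 5 8 7 10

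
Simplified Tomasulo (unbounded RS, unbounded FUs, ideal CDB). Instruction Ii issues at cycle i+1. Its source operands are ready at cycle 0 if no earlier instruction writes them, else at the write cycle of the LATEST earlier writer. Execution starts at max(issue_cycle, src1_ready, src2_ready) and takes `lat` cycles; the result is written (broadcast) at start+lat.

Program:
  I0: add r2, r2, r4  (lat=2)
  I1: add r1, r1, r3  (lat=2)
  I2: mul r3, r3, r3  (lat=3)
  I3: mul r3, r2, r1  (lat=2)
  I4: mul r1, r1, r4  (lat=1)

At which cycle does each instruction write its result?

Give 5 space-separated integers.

I0 add r2: issue@1 deps=(None,None) exec_start@1 write@3
I1 add r1: issue@2 deps=(None,None) exec_start@2 write@4
I2 mul r3: issue@3 deps=(None,None) exec_start@3 write@6
I3 mul r3: issue@4 deps=(0,1) exec_start@4 write@6
I4 mul r1: issue@5 deps=(1,None) exec_start@5 write@6

Answer: 3 4 6 6 6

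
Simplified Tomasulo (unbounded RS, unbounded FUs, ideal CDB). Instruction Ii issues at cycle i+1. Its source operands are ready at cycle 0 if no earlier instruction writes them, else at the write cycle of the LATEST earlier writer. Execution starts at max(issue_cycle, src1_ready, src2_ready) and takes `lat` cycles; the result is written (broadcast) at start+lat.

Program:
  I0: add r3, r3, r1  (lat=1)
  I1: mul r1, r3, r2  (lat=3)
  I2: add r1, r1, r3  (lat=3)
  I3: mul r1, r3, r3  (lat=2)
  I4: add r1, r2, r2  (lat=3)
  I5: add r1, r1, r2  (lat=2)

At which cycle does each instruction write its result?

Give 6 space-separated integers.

Answer: 2 5 8 6 8 10

Derivation:
I0 add r3: issue@1 deps=(None,None) exec_start@1 write@2
I1 mul r1: issue@2 deps=(0,None) exec_start@2 write@5
I2 add r1: issue@3 deps=(1,0) exec_start@5 write@8
I3 mul r1: issue@4 deps=(0,0) exec_start@4 write@6
I4 add r1: issue@5 deps=(None,None) exec_start@5 write@8
I5 add r1: issue@6 deps=(4,None) exec_start@8 write@10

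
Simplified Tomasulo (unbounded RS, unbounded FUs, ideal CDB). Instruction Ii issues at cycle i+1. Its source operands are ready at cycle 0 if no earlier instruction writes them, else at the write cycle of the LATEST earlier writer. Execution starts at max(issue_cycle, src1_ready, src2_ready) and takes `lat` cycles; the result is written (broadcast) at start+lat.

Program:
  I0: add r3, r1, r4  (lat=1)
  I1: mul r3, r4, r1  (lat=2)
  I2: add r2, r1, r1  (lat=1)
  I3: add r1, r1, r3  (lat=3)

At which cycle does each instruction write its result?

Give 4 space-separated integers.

Answer: 2 4 4 7

Derivation:
I0 add r3: issue@1 deps=(None,None) exec_start@1 write@2
I1 mul r3: issue@2 deps=(None,None) exec_start@2 write@4
I2 add r2: issue@3 deps=(None,None) exec_start@3 write@4
I3 add r1: issue@4 deps=(None,1) exec_start@4 write@7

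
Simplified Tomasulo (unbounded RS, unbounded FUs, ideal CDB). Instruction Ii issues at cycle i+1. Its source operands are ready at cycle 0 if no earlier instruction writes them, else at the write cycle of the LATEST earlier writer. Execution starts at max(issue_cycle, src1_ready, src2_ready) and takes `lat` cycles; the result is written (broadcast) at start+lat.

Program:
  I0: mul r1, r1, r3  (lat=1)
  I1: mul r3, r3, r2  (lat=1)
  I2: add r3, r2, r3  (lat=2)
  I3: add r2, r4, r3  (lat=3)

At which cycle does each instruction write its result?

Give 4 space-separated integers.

I0 mul r1: issue@1 deps=(None,None) exec_start@1 write@2
I1 mul r3: issue@2 deps=(None,None) exec_start@2 write@3
I2 add r3: issue@3 deps=(None,1) exec_start@3 write@5
I3 add r2: issue@4 deps=(None,2) exec_start@5 write@8

Answer: 2 3 5 8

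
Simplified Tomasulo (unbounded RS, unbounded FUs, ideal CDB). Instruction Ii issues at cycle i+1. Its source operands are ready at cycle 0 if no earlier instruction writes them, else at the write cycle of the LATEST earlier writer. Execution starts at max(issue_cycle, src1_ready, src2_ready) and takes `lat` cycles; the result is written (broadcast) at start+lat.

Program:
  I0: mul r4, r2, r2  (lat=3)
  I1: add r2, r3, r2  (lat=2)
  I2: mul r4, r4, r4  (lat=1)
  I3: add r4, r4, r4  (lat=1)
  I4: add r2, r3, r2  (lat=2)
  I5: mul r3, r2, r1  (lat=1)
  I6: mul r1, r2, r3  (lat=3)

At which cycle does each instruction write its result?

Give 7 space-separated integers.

I0 mul r4: issue@1 deps=(None,None) exec_start@1 write@4
I1 add r2: issue@2 deps=(None,None) exec_start@2 write@4
I2 mul r4: issue@3 deps=(0,0) exec_start@4 write@5
I3 add r4: issue@4 deps=(2,2) exec_start@5 write@6
I4 add r2: issue@5 deps=(None,1) exec_start@5 write@7
I5 mul r3: issue@6 deps=(4,None) exec_start@7 write@8
I6 mul r1: issue@7 deps=(4,5) exec_start@8 write@11

Answer: 4 4 5 6 7 8 11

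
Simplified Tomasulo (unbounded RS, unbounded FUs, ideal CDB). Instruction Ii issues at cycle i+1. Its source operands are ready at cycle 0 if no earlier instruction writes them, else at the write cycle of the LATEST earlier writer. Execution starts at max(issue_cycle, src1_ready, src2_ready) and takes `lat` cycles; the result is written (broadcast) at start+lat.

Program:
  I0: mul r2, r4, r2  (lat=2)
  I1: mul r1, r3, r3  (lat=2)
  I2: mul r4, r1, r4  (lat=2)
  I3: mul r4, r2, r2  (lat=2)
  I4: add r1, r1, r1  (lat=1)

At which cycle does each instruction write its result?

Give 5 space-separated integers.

I0 mul r2: issue@1 deps=(None,None) exec_start@1 write@3
I1 mul r1: issue@2 deps=(None,None) exec_start@2 write@4
I2 mul r4: issue@3 deps=(1,None) exec_start@4 write@6
I3 mul r4: issue@4 deps=(0,0) exec_start@4 write@6
I4 add r1: issue@5 deps=(1,1) exec_start@5 write@6

Answer: 3 4 6 6 6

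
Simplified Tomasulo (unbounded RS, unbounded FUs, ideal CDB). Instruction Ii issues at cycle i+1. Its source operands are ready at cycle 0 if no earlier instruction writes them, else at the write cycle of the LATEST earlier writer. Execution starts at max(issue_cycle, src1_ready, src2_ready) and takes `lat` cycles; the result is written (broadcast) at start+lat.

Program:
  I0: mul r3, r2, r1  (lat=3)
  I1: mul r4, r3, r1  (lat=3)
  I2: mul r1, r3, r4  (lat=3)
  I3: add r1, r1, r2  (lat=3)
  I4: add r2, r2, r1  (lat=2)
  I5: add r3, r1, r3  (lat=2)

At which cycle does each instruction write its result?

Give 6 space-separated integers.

I0 mul r3: issue@1 deps=(None,None) exec_start@1 write@4
I1 mul r4: issue@2 deps=(0,None) exec_start@4 write@7
I2 mul r1: issue@3 deps=(0,1) exec_start@7 write@10
I3 add r1: issue@4 deps=(2,None) exec_start@10 write@13
I4 add r2: issue@5 deps=(None,3) exec_start@13 write@15
I5 add r3: issue@6 deps=(3,0) exec_start@13 write@15

Answer: 4 7 10 13 15 15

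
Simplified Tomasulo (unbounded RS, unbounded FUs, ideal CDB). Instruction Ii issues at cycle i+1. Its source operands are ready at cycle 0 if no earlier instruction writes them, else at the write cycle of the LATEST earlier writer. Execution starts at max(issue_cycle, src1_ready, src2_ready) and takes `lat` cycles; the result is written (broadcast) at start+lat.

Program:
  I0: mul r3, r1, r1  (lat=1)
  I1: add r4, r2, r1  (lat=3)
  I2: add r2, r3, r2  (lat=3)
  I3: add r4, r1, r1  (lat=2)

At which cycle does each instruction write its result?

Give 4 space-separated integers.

I0 mul r3: issue@1 deps=(None,None) exec_start@1 write@2
I1 add r4: issue@2 deps=(None,None) exec_start@2 write@5
I2 add r2: issue@3 deps=(0,None) exec_start@3 write@6
I3 add r4: issue@4 deps=(None,None) exec_start@4 write@6

Answer: 2 5 6 6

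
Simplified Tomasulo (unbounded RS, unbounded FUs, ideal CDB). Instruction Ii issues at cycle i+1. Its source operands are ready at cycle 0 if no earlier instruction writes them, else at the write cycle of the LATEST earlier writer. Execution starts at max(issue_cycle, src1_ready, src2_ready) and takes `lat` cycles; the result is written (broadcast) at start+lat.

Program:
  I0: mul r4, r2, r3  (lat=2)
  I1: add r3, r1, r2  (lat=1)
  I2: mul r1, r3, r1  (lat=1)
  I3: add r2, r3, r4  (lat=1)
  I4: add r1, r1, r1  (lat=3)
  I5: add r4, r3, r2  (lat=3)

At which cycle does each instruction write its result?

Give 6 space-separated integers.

Answer: 3 3 4 5 8 9

Derivation:
I0 mul r4: issue@1 deps=(None,None) exec_start@1 write@3
I1 add r3: issue@2 deps=(None,None) exec_start@2 write@3
I2 mul r1: issue@3 deps=(1,None) exec_start@3 write@4
I3 add r2: issue@4 deps=(1,0) exec_start@4 write@5
I4 add r1: issue@5 deps=(2,2) exec_start@5 write@8
I5 add r4: issue@6 deps=(1,3) exec_start@6 write@9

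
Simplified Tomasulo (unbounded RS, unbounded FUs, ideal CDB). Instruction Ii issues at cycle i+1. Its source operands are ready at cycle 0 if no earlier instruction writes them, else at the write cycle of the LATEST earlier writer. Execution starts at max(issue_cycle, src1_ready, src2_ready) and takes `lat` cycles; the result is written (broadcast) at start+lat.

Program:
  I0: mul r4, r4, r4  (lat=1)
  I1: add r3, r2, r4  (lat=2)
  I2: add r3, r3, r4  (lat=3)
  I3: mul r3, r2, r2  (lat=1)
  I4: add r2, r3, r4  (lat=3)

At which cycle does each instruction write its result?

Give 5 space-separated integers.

Answer: 2 4 7 5 8

Derivation:
I0 mul r4: issue@1 deps=(None,None) exec_start@1 write@2
I1 add r3: issue@2 deps=(None,0) exec_start@2 write@4
I2 add r3: issue@3 deps=(1,0) exec_start@4 write@7
I3 mul r3: issue@4 deps=(None,None) exec_start@4 write@5
I4 add r2: issue@5 deps=(3,0) exec_start@5 write@8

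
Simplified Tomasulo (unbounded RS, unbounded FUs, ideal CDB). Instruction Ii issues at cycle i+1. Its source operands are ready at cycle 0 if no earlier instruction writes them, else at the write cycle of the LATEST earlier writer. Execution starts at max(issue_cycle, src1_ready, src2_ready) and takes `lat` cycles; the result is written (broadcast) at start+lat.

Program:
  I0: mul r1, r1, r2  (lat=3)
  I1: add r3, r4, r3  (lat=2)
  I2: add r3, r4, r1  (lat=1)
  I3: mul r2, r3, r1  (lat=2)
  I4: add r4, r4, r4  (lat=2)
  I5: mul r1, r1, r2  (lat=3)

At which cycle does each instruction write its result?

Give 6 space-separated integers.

Answer: 4 4 5 7 7 10

Derivation:
I0 mul r1: issue@1 deps=(None,None) exec_start@1 write@4
I1 add r3: issue@2 deps=(None,None) exec_start@2 write@4
I2 add r3: issue@3 deps=(None,0) exec_start@4 write@5
I3 mul r2: issue@4 deps=(2,0) exec_start@5 write@7
I4 add r4: issue@5 deps=(None,None) exec_start@5 write@7
I5 mul r1: issue@6 deps=(0,3) exec_start@7 write@10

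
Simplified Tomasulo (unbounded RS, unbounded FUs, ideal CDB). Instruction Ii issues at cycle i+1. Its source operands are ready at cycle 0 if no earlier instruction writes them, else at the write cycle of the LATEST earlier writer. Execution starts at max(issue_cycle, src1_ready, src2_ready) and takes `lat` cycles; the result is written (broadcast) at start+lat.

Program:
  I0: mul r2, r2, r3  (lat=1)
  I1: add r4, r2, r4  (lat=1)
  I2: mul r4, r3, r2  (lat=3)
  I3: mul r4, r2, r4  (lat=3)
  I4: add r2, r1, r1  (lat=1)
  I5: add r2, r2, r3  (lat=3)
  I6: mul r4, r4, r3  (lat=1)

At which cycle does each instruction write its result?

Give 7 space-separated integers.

Answer: 2 3 6 9 6 9 10

Derivation:
I0 mul r2: issue@1 deps=(None,None) exec_start@1 write@2
I1 add r4: issue@2 deps=(0,None) exec_start@2 write@3
I2 mul r4: issue@3 deps=(None,0) exec_start@3 write@6
I3 mul r4: issue@4 deps=(0,2) exec_start@6 write@9
I4 add r2: issue@5 deps=(None,None) exec_start@5 write@6
I5 add r2: issue@6 deps=(4,None) exec_start@6 write@9
I6 mul r4: issue@7 deps=(3,None) exec_start@9 write@10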